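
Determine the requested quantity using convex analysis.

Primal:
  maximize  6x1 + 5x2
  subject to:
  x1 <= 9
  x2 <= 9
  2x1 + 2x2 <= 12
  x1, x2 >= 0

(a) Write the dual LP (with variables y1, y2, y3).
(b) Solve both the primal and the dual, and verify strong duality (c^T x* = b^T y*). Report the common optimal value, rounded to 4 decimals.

The standard primal-dual pair for 'max c^T x s.t. A x <= b, x >= 0' is:
  Dual:  min b^T y  s.t.  A^T y >= c,  y >= 0.

So the dual LP is:
  minimize  9y1 + 9y2 + 12y3
  subject to:
    y1 + 2y3 >= 6
    y2 + 2y3 >= 5
    y1, y2, y3 >= 0

Solving the primal: x* = (6, 0).
  primal value c^T x* = 36.
Solving the dual: y* = (0, 0, 3).
  dual value b^T y* = 36.
Strong duality: c^T x* = b^T y*. Confirmed.

36


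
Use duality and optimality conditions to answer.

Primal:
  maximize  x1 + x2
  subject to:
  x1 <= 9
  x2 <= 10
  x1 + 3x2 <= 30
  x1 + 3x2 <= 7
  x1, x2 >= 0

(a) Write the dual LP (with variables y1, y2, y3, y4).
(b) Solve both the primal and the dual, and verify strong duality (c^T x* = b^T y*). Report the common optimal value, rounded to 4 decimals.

The standard primal-dual pair for 'max c^T x s.t. A x <= b, x >= 0' is:
  Dual:  min b^T y  s.t.  A^T y >= c,  y >= 0.

So the dual LP is:
  minimize  9y1 + 10y2 + 30y3 + 7y4
  subject to:
    y1 + y3 + y4 >= 1
    y2 + 3y3 + 3y4 >= 1
    y1, y2, y3, y4 >= 0

Solving the primal: x* = (7, 0).
  primal value c^T x* = 7.
Solving the dual: y* = (0, 0, 0, 1).
  dual value b^T y* = 7.
Strong duality: c^T x* = b^T y*. Confirmed.

7


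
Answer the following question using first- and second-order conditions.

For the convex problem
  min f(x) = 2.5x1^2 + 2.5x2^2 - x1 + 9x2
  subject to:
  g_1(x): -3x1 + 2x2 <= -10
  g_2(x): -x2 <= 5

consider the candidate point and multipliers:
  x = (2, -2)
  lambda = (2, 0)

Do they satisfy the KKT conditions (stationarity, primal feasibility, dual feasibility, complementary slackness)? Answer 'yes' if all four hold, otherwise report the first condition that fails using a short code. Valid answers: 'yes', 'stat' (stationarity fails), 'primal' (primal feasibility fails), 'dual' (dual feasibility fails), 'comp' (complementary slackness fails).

Gradient of f: grad f(x) = Q x + c = (9, -1)
Constraint values g_i(x) = a_i^T x - b_i:
  g_1((2, -2)) = 0
  g_2((2, -2)) = -3
Stationarity residual: grad f(x) + sum_i lambda_i a_i = (3, 3)
  -> stationarity FAILS
Primal feasibility (all g_i <= 0): OK
Dual feasibility (all lambda_i >= 0): OK
Complementary slackness (lambda_i * g_i(x) = 0 for all i): OK

Verdict: the first failing condition is stationarity -> stat.

stat


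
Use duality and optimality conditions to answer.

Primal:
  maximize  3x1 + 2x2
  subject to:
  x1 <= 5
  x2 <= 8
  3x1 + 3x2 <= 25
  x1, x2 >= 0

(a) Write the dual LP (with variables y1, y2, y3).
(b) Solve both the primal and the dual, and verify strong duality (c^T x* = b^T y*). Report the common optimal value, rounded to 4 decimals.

The standard primal-dual pair for 'max c^T x s.t. A x <= b, x >= 0' is:
  Dual:  min b^T y  s.t.  A^T y >= c,  y >= 0.

So the dual LP is:
  minimize  5y1 + 8y2 + 25y3
  subject to:
    y1 + 3y3 >= 3
    y2 + 3y3 >= 2
    y1, y2, y3 >= 0

Solving the primal: x* = (5, 3.3333).
  primal value c^T x* = 21.6667.
Solving the dual: y* = (1, 0, 0.6667).
  dual value b^T y* = 21.6667.
Strong duality: c^T x* = b^T y*. Confirmed.

21.6667


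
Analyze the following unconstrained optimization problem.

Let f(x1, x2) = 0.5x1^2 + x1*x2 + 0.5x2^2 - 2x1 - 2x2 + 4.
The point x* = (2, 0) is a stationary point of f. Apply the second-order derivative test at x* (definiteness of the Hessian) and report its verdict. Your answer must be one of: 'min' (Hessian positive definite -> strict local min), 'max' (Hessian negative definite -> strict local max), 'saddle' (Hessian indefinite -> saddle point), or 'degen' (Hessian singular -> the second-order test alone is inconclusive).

Compute the Hessian H = grad^2 f:
  H = [[1, 1], [1, 1]]
Verify stationarity: grad f(x*) = H x* + g = (0, 0).
Eigenvalues of H: 0, 2.
H has a zero eigenvalue (singular; positive semidefinite but not definite), so H is neither positive definite, negative definite, nor indefinite. The second-order test alone is inconclusive -> degen.
(Indeed, f is constant along the null direction of H through x*, so x* is not a strict local extremum.)

degen


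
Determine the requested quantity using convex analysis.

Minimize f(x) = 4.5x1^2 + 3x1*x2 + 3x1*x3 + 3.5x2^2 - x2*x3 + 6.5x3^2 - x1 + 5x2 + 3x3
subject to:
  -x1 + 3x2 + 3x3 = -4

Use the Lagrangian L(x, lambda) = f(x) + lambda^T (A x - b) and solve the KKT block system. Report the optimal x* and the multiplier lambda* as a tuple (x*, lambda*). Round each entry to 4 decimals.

Form the Lagrangian:
  L(x, lambda) = (1/2) x^T Q x + c^T x + lambda^T (A x - b)
Stationarity (grad_x L = 0): Q x + c + A^T lambda = 0.
Primal feasibility: A x = b.

This gives the KKT block system:
  [ Q   A^T ] [ x     ]   [-c ]
  [ A    0  ] [ lambda ] = [ b ]

Solving the linear system:
  x*      = (0.4709, -0.8395, -0.3369)
  lambda* = (-0.291)
  f(x*)   = -3.4215

x* = (0.4709, -0.8395, -0.3369), lambda* = (-0.291)


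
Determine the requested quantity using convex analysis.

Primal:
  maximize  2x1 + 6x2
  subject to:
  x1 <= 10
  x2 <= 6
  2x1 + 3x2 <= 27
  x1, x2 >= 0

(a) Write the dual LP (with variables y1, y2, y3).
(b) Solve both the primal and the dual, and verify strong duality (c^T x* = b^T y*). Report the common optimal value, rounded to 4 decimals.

The standard primal-dual pair for 'max c^T x s.t. A x <= b, x >= 0' is:
  Dual:  min b^T y  s.t.  A^T y >= c,  y >= 0.

So the dual LP is:
  minimize  10y1 + 6y2 + 27y3
  subject to:
    y1 + 2y3 >= 2
    y2 + 3y3 >= 6
    y1, y2, y3 >= 0

Solving the primal: x* = (4.5, 6).
  primal value c^T x* = 45.
Solving the dual: y* = (0, 3, 1).
  dual value b^T y* = 45.
Strong duality: c^T x* = b^T y*. Confirmed.

45


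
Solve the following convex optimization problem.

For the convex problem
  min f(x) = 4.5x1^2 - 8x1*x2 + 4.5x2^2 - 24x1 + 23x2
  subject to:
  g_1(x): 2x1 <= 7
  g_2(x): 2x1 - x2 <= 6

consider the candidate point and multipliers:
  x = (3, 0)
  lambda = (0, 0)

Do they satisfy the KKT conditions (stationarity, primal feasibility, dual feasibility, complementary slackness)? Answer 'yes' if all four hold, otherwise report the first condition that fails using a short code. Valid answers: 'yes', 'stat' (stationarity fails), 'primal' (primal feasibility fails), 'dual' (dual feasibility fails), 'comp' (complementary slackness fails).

Gradient of f: grad f(x) = Q x + c = (3, -1)
Constraint values g_i(x) = a_i^T x - b_i:
  g_1((3, 0)) = -1
  g_2((3, 0)) = 0
Stationarity residual: grad f(x) + sum_i lambda_i a_i = (3, -1)
  -> stationarity FAILS
Primal feasibility (all g_i <= 0): OK
Dual feasibility (all lambda_i >= 0): OK
Complementary slackness (lambda_i * g_i(x) = 0 for all i): OK

Verdict: the first failing condition is stationarity -> stat.

stat


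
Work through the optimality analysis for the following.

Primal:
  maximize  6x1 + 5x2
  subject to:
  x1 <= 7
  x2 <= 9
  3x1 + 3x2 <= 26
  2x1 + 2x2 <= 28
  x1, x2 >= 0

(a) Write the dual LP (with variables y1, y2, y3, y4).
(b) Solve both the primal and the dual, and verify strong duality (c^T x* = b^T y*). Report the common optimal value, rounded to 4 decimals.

The standard primal-dual pair for 'max c^T x s.t. A x <= b, x >= 0' is:
  Dual:  min b^T y  s.t.  A^T y >= c,  y >= 0.

So the dual LP is:
  minimize  7y1 + 9y2 + 26y3 + 28y4
  subject to:
    y1 + 3y3 + 2y4 >= 6
    y2 + 3y3 + 2y4 >= 5
    y1, y2, y3, y4 >= 0

Solving the primal: x* = (7, 1.6667).
  primal value c^T x* = 50.3333.
Solving the dual: y* = (1, 0, 1.6667, 0).
  dual value b^T y* = 50.3333.
Strong duality: c^T x* = b^T y*. Confirmed.

50.3333


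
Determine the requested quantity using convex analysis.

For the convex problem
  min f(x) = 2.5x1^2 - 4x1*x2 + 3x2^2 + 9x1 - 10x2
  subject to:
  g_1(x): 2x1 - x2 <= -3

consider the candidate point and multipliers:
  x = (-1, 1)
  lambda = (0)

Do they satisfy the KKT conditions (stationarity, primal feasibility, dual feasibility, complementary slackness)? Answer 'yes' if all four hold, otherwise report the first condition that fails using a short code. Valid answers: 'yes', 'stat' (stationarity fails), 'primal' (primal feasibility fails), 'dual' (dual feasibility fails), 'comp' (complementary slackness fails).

Gradient of f: grad f(x) = Q x + c = (0, 0)
Constraint values g_i(x) = a_i^T x - b_i:
  g_1((-1, 1)) = 0
Stationarity residual: grad f(x) + sum_i lambda_i a_i = (0, 0)
  -> stationarity OK
Primal feasibility (all g_i <= 0): OK
Dual feasibility (all lambda_i >= 0): OK
Complementary slackness (lambda_i * g_i(x) = 0 for all i): OK

Verdict: yes, KKT holds.

yes


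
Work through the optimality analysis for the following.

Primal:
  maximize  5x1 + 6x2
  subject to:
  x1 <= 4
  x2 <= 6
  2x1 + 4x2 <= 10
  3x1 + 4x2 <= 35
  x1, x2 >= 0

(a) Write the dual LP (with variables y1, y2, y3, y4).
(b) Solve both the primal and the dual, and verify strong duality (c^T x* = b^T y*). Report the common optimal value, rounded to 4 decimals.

The standard primal-dual pair for 'max c^T x s.t. A x <= b, x >= 0' is:
  Dual:  min b^T y  s.t.  A^T y >= c,  y >= 0.

So the dual LP is:
  minimize  4y1 + 6y2 + 10y3 + 35y4
  subject to:
    y1 + 2y3 + 3y4 >= 5
    y2 + 4y3 + 4y4 >= 6
    y1, y2, y3, y4 >= 0

Solving the primal: x* = (4, 0.5).
  primal value c^T x* = 23.
Solving the dual: y* = (2, 0, 1.5, 0).
  dual value b^T y* = 23.
Strong duality: c^T x* = b^T y*. Confirmed.

23


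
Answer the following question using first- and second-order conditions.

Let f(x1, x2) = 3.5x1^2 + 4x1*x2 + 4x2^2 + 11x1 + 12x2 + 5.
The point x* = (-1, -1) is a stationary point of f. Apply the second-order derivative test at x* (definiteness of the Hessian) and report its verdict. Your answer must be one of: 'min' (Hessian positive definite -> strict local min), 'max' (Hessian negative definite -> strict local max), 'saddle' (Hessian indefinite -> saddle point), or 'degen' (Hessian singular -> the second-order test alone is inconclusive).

Compute the Hessian H = grad^2 f:
  H = [[7, 4], [4, 8]]
Verify stationarity: grad f(x*) = H x* + g = (0, 0).
Eigenvalues of H: 3.4689, 11.5311.
Both eigenvalues > 0, so H is positive definite -> x* is a strict local min.

min


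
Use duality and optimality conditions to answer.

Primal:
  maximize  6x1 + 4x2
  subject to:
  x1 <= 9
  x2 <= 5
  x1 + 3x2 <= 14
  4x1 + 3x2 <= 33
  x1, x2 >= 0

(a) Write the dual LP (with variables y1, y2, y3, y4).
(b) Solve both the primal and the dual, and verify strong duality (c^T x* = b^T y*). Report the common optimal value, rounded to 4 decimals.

The standard primal-dual pair for 'max c^T x s.t. A x <= b, x >= 0' is:
  Dual:  min b^T y  s.t.  A^T y >= c,  y >= 0.

So the dual LP is:
  minimize  9y1 + 5y2 + 14y3 + 33y4
  subject to:
    y1 + y3 + 4y4 >= 6
    y2 + 3y3 + 3y4 >= 4
    y1, y2, y3, y4 >= 0

Solving the primal: x* = (8.25, 0).
  primal value c^T x* = 49.5.
Solving the dual: y* = (0, 0, 0, 1.5).
  dual value b^T y* = 49.5.
Strong duality: c^T x* = b^T y*. Confirmed.

49.5


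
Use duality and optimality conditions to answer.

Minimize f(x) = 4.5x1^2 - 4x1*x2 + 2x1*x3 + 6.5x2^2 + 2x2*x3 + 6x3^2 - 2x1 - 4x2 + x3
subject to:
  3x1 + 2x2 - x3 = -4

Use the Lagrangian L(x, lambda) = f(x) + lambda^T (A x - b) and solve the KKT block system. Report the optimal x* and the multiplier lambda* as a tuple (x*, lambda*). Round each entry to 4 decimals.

Form the Lagrangian:
  L(x, lambda) = (1/2) x^T Q x + c^T x + lambda^T (A x - b)
Stationarity (grad_x L = 0): Q x + c + A^T lambda = 0.
Primal feasibility: A x = b.

This gives the KKT block system:
  [ Q   A^T ] [ x     ]   [-c ]
  [ A    0  ] [ lambda ] = [ b ]

Solving the linear system:
  x*      = (-0.9233, -0.4345, 0.361)
  lambda* = (2.6166)
  f(x*)   = 7.2061

x* = (-0.9233, -0.4345, 0.361), lambda* = (2.6166)


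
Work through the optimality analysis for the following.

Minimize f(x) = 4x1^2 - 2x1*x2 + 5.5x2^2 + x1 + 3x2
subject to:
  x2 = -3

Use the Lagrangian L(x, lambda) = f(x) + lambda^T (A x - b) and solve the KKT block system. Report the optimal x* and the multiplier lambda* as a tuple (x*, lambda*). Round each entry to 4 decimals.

Form the Lagrangian:
  L(x, lambda) = (1/2) x^T Q x + c^T x + lambda^T (A x - b)
Stationarity (grad_x L = 0): Q x + c + A^T lambda = 0.
Primal feasibility: A x = b.

This gives the KKT block system:
  [ Q   A^T ] [ x     ]   [-c ]
  [ A    0  ] [ lambda ] = [ b ]

Solving the linear system:
  x*      = (-0.875, -3)
  lambda* = (28.25)
  f(x*)   = 37.4375

x* = (-0.875, -3), lambda* = (28.25)


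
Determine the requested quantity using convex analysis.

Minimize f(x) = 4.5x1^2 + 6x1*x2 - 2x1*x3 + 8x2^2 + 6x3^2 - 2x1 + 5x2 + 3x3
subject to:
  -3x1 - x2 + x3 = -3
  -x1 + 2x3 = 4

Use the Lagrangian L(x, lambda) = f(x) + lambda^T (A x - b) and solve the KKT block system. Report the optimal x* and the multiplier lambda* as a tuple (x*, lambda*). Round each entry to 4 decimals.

Form the Lagrangian:
  L(x, lambda) = (1/2) x^T Q x + c^T x + lambda^T (A x - b)
Stationarity (grad_x L = 0): Q x + c + A^T lambda = 0.
Primal feasibility: A x = b.

This gives the KKT block system:
  [ Q   A^T ] [ x     ]   [-c ]
  [ A    0  ] [ lambda ] = [ b ]

Solving the linear system:
  x*      = (2.1875, -0.4688, 3.0938)
  lambda* = (10.625, -23.1875)
  f(x*)   = 63.5938

x* = (2.1875, -0.4688, 3.0938), lambda* = (10.625, -23.1875)


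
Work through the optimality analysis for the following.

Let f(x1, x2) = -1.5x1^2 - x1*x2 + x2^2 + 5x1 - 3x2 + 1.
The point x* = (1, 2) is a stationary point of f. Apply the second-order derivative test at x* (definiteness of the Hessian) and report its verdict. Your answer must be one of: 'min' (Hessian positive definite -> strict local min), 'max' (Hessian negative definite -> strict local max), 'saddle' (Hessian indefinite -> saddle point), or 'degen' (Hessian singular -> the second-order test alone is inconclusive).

Compute the Hessian H = grad^2 f:
  H = [[-3, -1], [-1, 2]]
Verify stationarity: grad f(x*) = H x* + g = (0, 0).
Eigenvalues of H: -3.1926, 2.1926.
Eigenvalues have mixed signs, so H is indefinite -> x* is a saddle point.

saddle


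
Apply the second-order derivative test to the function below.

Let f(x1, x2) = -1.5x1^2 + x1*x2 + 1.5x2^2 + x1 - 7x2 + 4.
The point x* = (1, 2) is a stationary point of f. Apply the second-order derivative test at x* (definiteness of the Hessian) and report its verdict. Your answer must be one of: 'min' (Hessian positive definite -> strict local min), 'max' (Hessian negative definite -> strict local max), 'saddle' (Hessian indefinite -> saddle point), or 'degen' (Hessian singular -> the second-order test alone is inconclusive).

Compute the Hessian H = grad^2 f:
  H = [[-3, 1], [1, 3]]
Verify stationarity: grad f(x*) = H x* + g = (0, 0).
Eigenvalues of H: -3.1623, 3.1623.
Eigenvalues have mixed signs, so H is indefinite -> x* is a saddle point.

saddle


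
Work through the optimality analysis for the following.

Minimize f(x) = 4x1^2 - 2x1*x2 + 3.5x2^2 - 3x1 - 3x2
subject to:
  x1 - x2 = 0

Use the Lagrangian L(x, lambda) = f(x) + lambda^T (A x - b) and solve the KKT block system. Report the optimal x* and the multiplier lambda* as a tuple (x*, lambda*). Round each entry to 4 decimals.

Form the Lagrangian:
  L(x, lambda) = (1/2) x^T Q x + c^T x + lambda^T (A x - b)
Stationarity (grad_x L = 0): Q x + c + A^T lambda = 0.
Primal feasibility: A x = b.

This gives the KKT block system:
  [ Q   A^T ] [ x     ]   [-c ]
  [ A    0  ] [ lambda ] = [ b ]

Solving the linear system:
  x*      = (0.5455, 0.5455)
  lambda* = (-0.2727)
  f(x*)   = -1.6364

x* = (0.5455, 0.5455), lambda* = (-0.2727)


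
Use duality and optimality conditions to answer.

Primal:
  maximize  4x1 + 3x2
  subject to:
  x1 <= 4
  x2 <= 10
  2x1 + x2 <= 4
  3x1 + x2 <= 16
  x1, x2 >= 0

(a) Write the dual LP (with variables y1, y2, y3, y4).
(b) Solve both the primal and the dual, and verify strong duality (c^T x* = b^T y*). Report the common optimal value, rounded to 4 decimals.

The standard primal-dual pair for 'max c^T x s.t. A x <= b, x >= 0' is:
  Dual:  min b^T y  s.t.  A^T y >= c,  y >= 0.

So the dual LP is:
  minimize  4y1 + 10y2 + 4y3 + 16y4
  subject to:
    y1 + 2y3 + 3y4 >= 4
    y2 + y3 + y4 >= 3
    y1, y2, y3, y4 >= 0

Solving the primal: x* = (0, 4).
  primal value c^T x* = 12.
Solving the dual: y* = (0, 0, 3, 0).
  dual value b^T y* = 12.
Strong duality: c^T x* = b^T y*. Confirmed.

12


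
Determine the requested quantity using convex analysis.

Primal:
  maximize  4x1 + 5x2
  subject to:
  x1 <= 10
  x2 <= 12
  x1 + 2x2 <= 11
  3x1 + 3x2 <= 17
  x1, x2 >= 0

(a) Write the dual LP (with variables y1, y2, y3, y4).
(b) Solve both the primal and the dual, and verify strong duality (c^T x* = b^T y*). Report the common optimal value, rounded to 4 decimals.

The standard primal-dual pair for 'max c^T x s.t. A x <= b, x >= 0' is:
  Dual:  min b^T y  s.t.  A^T y >= c,  y >= 0.

So the dual LP is:
  minimize  10y1 + 12y2 + 11y3 + 17y4
  subject to:
    y1 + y3 + 3y4 >= 4
    y2 + 2y3 + 3y4 >= 5
    y1, y2, y3, y4 >= 0

Solving the primal: x* = (0.3333, 5.3333).
  primal value c^T x* = 28.
Solving the dual: y* = (0, 0, 1, 1).
  dual value b^T y* = 28.
Strong duality: c^T x* = b^T y*. Confirmed.

28


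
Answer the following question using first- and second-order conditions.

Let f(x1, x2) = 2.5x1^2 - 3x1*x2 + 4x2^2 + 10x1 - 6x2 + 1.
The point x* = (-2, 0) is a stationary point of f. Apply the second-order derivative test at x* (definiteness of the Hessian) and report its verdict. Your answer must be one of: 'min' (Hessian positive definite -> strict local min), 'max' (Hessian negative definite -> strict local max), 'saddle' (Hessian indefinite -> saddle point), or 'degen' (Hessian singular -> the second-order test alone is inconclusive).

Compute the Hessian H = grad^2 f:
  H = [[5, -3], [-3, 8]]
Verify stationarity: grad f(x*) = H x* + g = (0, 0).
Eigenvalues of H: 3.1459, 9.8541.
Both eigenvalues > 0, so H is positive definite -> x* is a strict local min.

min


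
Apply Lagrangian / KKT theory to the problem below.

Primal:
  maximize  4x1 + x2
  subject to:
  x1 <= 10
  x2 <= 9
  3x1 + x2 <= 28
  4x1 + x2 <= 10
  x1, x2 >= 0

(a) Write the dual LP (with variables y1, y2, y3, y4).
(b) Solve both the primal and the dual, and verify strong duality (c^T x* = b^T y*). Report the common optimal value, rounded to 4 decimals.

The standard primal-dual pair for 'max c^T x s.t. A x <= b, x >= 0' is:
  Dual:  min b^T y  s.t.  A^T y >= c,  y >= 0.

So the dual LP is:
  minimize  10y1 + 9y2 + 28y3 + 10y4
  subject to:
    y1 + 3y3 + 4y4 >= 4
    y2 + y3 + y4 >= 1
    y1, y2, y3, y4 >= 0

Solving the primal: x* = (2.5, 0).
  primal value c^T x* = 10.
Solving the dual: y* = (0, 0, 0, 1).
  dual value b^T y* = 10.
Strong duality: c^T x* = b^T y*. Confirmed.

10


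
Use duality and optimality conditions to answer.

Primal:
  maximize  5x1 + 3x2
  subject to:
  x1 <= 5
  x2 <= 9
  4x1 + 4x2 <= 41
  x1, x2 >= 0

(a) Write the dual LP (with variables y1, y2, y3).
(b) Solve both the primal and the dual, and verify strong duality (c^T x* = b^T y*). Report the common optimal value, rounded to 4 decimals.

The standard primal-dual pair for 'max c^T x s.t. A x <= b, x >= 0' is:
  Dual:  min b^T y  s.t.  A^T y >= c,  y >= 0.

So the dual LP is:
  minimize  5y1 + 9y2 + 41y3
  subject to:
    y1 + 4y3 >= 5
    y2 + 4y3 >= 3
    y1, y2, y3 >= 0

Solving the primal: x* = (5, 5.25).
  primal value c^T x* = 40.75.
Solving the dual: y* = (2, 0, 0.75).
  dual value b^T y* = 40.75.
Strong duality: c^T x* = b^T y*. Confirmed.

40.75


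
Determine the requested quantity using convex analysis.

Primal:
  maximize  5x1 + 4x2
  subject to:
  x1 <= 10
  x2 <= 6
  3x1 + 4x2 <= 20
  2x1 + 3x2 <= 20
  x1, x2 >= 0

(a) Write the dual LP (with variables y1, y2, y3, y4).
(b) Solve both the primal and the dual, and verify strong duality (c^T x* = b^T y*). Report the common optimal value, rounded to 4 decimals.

The standard primal-dual pair for 'max c^T x s.t. A x <= b, x >= 0' is:
  Dual:  min b^T y  s.t.  A^T y >= c,  y >= 0.

So the dual LP is:
  minimize  10y1 + 6y2 + 20y3 + 20y4
  subject to:
    y1 + 3y3 + 2y4 >= 5
    y2 + 4y3 + 3y4 >= 4
    y1, y2, y3, y4 >= 0

Solving the primal: x* = (6.6667, 0).
  primal value c^T x* = 33.3333.
Solving the dual: y* = (0, 0, 1.6667, 0).
  dual value b^T y* = 33.3333.
Strong duality: c^T x* = b^T y*. Confirmed.

33.3333


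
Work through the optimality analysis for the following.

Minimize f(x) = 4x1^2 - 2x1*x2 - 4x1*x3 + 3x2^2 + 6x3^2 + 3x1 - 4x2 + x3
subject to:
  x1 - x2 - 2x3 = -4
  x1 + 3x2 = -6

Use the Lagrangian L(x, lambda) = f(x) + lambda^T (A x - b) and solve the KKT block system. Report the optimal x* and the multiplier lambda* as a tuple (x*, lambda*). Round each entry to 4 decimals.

Form the Lagrangian:
  L(x, lambda) = (1/2) x^T Q x + c^T x + lambda^T (A x - b)
Stationarity (grad_x L = 0): Q x + c + A^T lambda = 0.
Primal feasibility: A x = b.

This gives the KKT block system:
  [ Q   A^T ] [ x     ]   [-c ]
  [ A    0  ] [ lambda ] = [ b ]

Solving the linear system:
  x*      = (-2.5, -1.1667, 1.3333)
  lambda* = (13.5, 6.5)
  f(x*)   = 45.75

x* = (-2.5, -1.1667, 1.3333), lambda* = (13.5, 6.5)


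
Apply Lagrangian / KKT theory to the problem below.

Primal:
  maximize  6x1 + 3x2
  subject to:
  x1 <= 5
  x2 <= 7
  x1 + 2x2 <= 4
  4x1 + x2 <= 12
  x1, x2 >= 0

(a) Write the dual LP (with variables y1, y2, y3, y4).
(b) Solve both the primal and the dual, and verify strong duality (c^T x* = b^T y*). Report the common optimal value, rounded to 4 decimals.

The standard primal-dual pair for 'max c^T x s.t. A x <= b, x >= 0' is:
  Dual:  min b^T y  s.t.  A^T y >= c,  y >= 0.

So the dual LP is:
  minimize  5y1 + 7y2 + 4y3 + 12y4
  subject to:
    y1 + y3 + 4y4 >= 6
    y2 + 2y3 + y4 >= 3
    y1, y2, y3, y4 >= 0

Solving the primal: x* = (2.8571, 0.5714).
  primal value c^T x* = 18.8571.
Solving the dual: y* = (0, 0, 0.8571, 1.2857).
  dual value b^T y* = 18.8571.
Strong duality: c^T x* = b^T y*. Confirmed.

18.8571


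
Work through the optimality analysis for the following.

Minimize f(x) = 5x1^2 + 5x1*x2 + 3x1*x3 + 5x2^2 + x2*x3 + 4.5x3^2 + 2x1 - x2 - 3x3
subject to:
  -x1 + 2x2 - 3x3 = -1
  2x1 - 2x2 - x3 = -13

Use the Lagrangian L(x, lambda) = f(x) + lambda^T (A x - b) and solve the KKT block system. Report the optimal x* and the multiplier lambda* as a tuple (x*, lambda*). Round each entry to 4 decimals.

Form the Lagrangian:
  L(x, lambda) = (1/2) x^T Q x + c^T x + lambda^T (A x - b)
Stationarity (grad_x L = 0): Q x + c + A^T lambda = 0.
Primal feasibility: A x = b.

This gives the KKT block system:
  [ Q   A^T ] [ x     ]   [-c ]
  [ A    0  ] [ lambda ] = [ b ]

Solving the linear system:
  x*      = (-3.0551, 2.0768, 2.7362)
  lambda* = (2.7308, 6.3449)
  f(x*)   = 34.4092

x* = (-3.0551, 2.0768, 2.7362), lambda* = (2.7308, 6.3449)


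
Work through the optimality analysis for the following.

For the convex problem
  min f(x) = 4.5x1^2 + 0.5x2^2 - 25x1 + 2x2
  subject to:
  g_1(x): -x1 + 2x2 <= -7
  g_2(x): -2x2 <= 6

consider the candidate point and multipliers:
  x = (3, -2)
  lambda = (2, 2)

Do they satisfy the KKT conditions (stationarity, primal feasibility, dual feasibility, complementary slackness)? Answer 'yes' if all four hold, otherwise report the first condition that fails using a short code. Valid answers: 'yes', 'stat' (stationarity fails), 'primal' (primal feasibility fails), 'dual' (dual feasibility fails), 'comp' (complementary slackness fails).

Gradient of f: grad f(x) = Q x + c = (2, 0)
Constraint values g_i(x) = a_i^T x - b_i:
  g_1((3, -2)) = 0
  g_2((3, -2)) = -2
Stationarity residual: grad f(x) + sum_i lambda_i a_i = (0, 0)
  -> stationarity OK
Primal feasibility (all g_i <= 0): OK
Dual feasibility (all lambda_i >= 0): OK
Complementary slackness (lambda_i * g_i(x) = 0 for all i): FAILS

Verdict: the first failing condition is complementary_slackness -> comp.

comp


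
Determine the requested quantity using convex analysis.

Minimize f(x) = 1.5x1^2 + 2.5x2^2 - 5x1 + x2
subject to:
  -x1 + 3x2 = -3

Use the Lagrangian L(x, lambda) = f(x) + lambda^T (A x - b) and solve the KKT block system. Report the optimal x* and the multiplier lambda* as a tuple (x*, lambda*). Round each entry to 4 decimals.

Form the Lagrangian:
  L(x, lambda) = (1/2) x^T Q x + c^T x + lambda^T (A x - b)
Stationarity (grad_x L = 0): Q x + c + A^T lambda = 0.
Primal feasibility: A x = b.

This gives the KKT block system:
  [ Q   A^T ] [ x     ]   [-c ]
  [ A    0  ] [ lambda ] = [ b ]

Solving the linear system:
  x*      = (1.7812, -0.4062)
  lambda* = (0.3437)
  f(x*)   = -4.1406

x* = (1.7812, -0.4062), lambda* = (0.3437)


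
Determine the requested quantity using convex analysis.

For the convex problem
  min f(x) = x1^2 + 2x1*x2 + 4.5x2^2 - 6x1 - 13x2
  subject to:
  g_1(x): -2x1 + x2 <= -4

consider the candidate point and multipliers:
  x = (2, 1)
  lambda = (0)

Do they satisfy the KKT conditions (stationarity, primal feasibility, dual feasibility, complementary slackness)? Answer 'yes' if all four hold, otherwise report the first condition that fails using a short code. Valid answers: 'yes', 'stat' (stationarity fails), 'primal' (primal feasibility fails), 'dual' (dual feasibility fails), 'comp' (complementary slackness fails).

Gradient of f: grad f(x) = Q x + c = (0, 0)
Constraint values g_i(x) = a_i^T x - b_i:
  g_1((2, 1)) = 1
Stationarity residual: grad f(x) + sum_i lambda_i a_i = (0, 0)
  -> stationarity OK
Primal feasibility (all g_i <= 0): FAILS
Dual feasibility (all lambda_i >= 0): OK
Complementary slackness (lambda_i * g_i(x) = 0 for all i): OK

Verdict: the first failing condition is primal_feasibility -> primal.

primal


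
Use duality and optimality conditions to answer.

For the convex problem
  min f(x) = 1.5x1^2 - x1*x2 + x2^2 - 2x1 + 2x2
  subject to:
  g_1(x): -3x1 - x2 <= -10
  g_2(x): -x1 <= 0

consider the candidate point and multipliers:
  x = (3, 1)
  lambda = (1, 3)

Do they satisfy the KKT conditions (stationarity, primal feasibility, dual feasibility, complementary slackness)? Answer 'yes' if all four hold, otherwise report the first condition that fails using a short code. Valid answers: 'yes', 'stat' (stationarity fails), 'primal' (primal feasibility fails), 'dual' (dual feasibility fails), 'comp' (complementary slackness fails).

Gradient of f: grad f(x) = Q x + c = (6, 1)
Constraint values g_i(x) = a_i^T x - b_i:
  g_1((3, 1)) = 0
  g_2((3, 1)) = -3
Stationarity residual: grad f(x) + sum_i lambda_i a_i = (0, 0)
  -> stationarity OK
Primal feasibility (all g_i <= 0): OK
Dual feasibility (all lambda_i >= 0): OK
Complementary slackness (lambda_i * g_i(x) = 0 for all i): FAILS

Verdict: the first failing condition is complementary_slackness -> comp.

comp


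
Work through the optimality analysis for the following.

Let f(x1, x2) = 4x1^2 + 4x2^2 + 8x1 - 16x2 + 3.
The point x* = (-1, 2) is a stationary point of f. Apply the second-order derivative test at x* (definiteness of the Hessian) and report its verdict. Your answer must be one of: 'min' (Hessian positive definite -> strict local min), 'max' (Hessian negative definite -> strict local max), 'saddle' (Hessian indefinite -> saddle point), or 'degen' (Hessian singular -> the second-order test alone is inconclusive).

Compute the Hessian H = grad^2 f:
  H = [[8, 0], [0, 8]]
Verify stationarity: grad f(x*) = H x* + g = (0, 0).
Eigenvalues of H: 8, 8.
Both eigenvalues > 0, so H is positive definite -> x* is a strict local min.

min


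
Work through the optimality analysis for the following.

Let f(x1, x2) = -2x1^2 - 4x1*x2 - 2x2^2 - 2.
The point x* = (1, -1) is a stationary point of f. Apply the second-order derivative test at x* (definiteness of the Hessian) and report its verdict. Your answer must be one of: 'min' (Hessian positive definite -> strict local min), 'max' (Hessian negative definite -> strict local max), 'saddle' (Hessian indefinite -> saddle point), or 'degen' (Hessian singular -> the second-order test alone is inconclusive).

Compute the Hessian H = grad^2 f:
  H = [[-4, -4], [-4, -4]]
Verify stationarity: grad f(x*) = H x* + g = (0, 0).
Eigenvalues of H: -8, 0.
H has a zero eigenvalue (singular; negative semidefinite but not definite), so H is neither positive definite, negative definite, nor indefinite. The second-order test alone is inconclusive -> degen.
(Indeed, f is constant along the null direction of H through x*, so x* is not a strict local extremum.)

degen


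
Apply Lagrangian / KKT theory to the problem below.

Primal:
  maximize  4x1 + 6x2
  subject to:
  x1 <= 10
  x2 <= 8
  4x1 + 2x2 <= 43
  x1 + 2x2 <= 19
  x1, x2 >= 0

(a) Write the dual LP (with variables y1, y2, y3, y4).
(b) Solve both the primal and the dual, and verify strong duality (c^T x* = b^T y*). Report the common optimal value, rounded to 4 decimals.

The standard primal-dual pair for 'max c^T x s.t. A x <= b, x >= 0' is:
  Dual:  min b^T y  s.t.  A^T y >= c,  y >= 0.

So the dual LP is:
  minimize  10y1 + 8y2 + 43y3 + 19y4
  subject to:
    y1 + 4y3 + y4 >= 4
    y2 + 2y3 + 2y4 >= 6
    y1, y2, y3, y4 >= 0

Solving the primal: x* = (8, 5.5).
  primal value c^T x* = 65.
Solving the dual: y* = (0, 0, 0.3333, 2.6667).
  dual value b^T y* = 65.
Strong duality: c^T x* = b^T y*. Confirmed.

65


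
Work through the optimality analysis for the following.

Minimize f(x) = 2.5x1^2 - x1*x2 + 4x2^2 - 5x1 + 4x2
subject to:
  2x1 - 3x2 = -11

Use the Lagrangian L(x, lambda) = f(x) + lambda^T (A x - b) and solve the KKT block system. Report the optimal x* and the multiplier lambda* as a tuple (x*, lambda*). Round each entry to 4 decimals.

Form the Lagrangian:
  L(x, lambda) = (1/2) x^T Q x + c^T x + lambda^T (A x - b)
Stationarity (grad_x L = 0): Q x + c + A^T lambda = 0.
Primal feasibility: A x = b.

This gives the KKT block system:
  [ Q   A^T ] [ x     ]   [-c ]
  [ A    0  ] [ lambda ] = [ b ]

Solving the linear system:
  x*      = (-1.8769, 2.4154)
  lambda* = (8.4)
  f(x*)   = 55.7231

x* = (-1.8769, 2.4154), lambda* = (8.4)


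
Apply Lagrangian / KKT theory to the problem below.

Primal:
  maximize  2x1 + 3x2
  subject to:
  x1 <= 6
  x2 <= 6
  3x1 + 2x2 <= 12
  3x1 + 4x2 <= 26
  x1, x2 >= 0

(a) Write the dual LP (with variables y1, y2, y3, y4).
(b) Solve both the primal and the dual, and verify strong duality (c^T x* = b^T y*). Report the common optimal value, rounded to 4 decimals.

The standard primal-dual pair for 'max c^T x s.t. A x <= b, x >= 0' is:
  Dual:  min b^T y  s.t.  A^T y >= c,  y >= 0.

So the dual LP is:
  minimize  6y1 + 6y2 + 12y3 + 26y4
  subject to:
    y1 + 3y3 + 3y4 >= 2
    y2 + 2y3 + 4y4 >= 3
    y1, y2, y3, y4 >= 0

Solving the primal: x* = (0, 6).
  primal value c^T x* = 18.
Solving the dual: y* = (0, 1.6667, 0.6667, 0).
  dual value b^T y* = 18.
Strong duality: c^T x* = b^T y*. Confirmed.

18


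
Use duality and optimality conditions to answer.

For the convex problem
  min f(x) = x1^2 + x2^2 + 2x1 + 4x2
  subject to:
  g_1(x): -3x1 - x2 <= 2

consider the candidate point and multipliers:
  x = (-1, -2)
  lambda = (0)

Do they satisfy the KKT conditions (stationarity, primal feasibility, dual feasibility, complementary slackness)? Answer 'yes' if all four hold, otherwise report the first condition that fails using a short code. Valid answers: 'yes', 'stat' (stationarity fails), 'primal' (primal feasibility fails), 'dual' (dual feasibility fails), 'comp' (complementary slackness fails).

Gradient of f: grad f(x) = Q x + c = (0, 0)
Constraint values g_i(x) = a_i^T x - b_i:
  g_1((-1, -2)) = 3
Stationarity residual: grad f(x) + sum_i lambda_i a_i = (0, 0)
  -> stationarity OK
Primal feasibility (all g_i <= 0): FAILS
Dual feasibility (all lambda_i >= 0): OK
Complementary slackness (lambda_i * g_i(x) = 0 for all i): OK

Verdict: the first failing condition is primal_feasibility -> primal.

primal


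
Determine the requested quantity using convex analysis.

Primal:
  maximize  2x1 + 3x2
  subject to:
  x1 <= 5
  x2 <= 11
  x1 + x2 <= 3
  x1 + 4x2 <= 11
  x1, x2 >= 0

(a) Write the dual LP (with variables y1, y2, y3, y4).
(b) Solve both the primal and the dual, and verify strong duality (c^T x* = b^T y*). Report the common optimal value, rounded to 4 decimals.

The standard primal-dual pair for 'max c^T x s.t. A x <= b, x >= 0' is:
  Dual:  min b^T y  s.t.  A^T y >= c,  y >= 0.

So the dual LP is:
  minimize  5y1 + 11y2 + 3y3 + 11y4
  subject to:
    y1 + y3 + y4 >= 2
    y2 + y3 + 4y4 >= 3
    y1, y2, y3, y4 >= 0

Solving the primal: x* = (0.3333, 2.6667).
  primal value c^T x* = 8.6667.
Solving the dual: y* = (0, 0, 1.6667, 0.3333).
  dual value b^T y* = 8.6667.
Strong duality: c^T x* = b^T y*. Confirmed.

8.6667


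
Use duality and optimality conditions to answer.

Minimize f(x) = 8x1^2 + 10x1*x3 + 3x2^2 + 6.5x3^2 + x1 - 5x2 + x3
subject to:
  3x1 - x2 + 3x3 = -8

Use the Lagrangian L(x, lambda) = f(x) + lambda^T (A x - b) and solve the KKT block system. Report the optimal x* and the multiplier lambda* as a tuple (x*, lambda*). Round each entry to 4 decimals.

Form the Lagrangian:
  L(x, lambda) = (1/2) x^T Q x + c^T x + lambda^T (A x - b)
Stationarity (grad_x L = 0): Q x + c + A^T lambda = 0.
Primal feasibility: A x = b.

This gives the KKT block system:
  [ Q   A^T ] [ x     ]   [-c ]
  [ A    0  ] [ lambda ] = [ b ]

Solving the linear system:
  x*      = (-0.6566, 2.0909, -1.3131)
  lambda* = (7.5455)
  f(x*)   = 23.9697

x* = (-0.6566, 2.0909, -1.3131), lambda* = (7.5455)


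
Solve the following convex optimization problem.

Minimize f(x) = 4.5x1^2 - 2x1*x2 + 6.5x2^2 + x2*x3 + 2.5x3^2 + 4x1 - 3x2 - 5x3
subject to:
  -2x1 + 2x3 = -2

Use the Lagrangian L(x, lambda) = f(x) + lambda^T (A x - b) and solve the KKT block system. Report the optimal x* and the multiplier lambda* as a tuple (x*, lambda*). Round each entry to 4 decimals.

Form the Lagrangian:
  L(x, lambda) = (1/2) x^T Q x + c^T x + lambda^T (A x - b)
Stationarity (grad_x L = 0): Q x + c + A^T lambda = 0.
Primal feasibility: A x = b.

This gives the KKT block system:
  [ Q   A^T ] [ x     ]   [-c ]
  [ A    0  ] [ lambda ] = [ b ]

Solving the linear system:
  x*      = (0.453, 0.3425, -0.547)
  lambda* = (3.6961)
  f(x*)   = 5.4558

x* = (0.453, 0.3425, -0.547), lambda* = (3.6961)


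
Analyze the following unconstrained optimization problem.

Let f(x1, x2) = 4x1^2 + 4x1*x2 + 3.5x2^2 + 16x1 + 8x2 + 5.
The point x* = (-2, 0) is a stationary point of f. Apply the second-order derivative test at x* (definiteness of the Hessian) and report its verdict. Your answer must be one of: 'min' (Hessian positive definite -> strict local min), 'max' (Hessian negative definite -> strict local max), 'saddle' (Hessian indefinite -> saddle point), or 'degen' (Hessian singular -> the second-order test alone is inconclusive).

Compute the Hessian H = grad^2 f:
  H = [[8, 4], [4, 7]]
Verify stationarity: grad f(x*) = H x* + g = (0, 0).
Eigenvalues of H: 3.4689, 11.5311.
Both eigenvalues > 0, so H is positive definite -> x* is a strict local min.

min


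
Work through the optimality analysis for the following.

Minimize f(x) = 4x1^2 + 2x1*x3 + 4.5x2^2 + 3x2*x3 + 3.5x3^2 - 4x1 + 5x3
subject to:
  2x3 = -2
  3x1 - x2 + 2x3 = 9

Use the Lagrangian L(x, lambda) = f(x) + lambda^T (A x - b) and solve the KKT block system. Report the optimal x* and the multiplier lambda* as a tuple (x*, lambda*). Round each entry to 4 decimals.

Form the Lagrangian:
  L(x, lambda) = (1/2) x^T Q x + c^T x + lambda^T (A x - b)
Stationarity (grad_x L = 0): Q x + c + A^T lambda = 0.
Primal feasibility: A x = b.

This gives the KKT block system:
  [ Q   A^T ] [ x     ]   [-c ]
  [ A    0  ] [ lambda ] = [ b ]

Solving the linear system:
  x*      = (3.5056, -0.4831, -1)
  lambda* = (5.5674, -7.3483)
  f(x*)   = 29.1236

x* = (3.5056, -0.4831, -1), lambda* = (5.5674, -7.3483)


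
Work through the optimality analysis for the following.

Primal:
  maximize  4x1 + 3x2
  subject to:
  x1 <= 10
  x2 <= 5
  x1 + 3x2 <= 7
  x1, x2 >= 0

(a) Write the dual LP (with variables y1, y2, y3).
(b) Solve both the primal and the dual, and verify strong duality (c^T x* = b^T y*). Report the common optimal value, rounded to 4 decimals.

The standard primal-dual pair for 'max c^T x s.t. A x <= b, x >= 0' is:
  Dual:  min b^T y  s.t.  A^T y >= c,  y >= 0.

So the dual LP is:
  minimize  10y1 + 5y2 + 7y3
  subject to:
    y1 + y3 >= 4
    y2 + 3y3 >= 3
    y1, y2, y3 >= 0

Solving the primal: x* = (7, 0).
  primal value c^T x* = 28.
Solving the dual: y* = (0, 0, 4).
  dual value b^T y* = 28.
Strong duality: c^T x* = b^T y*. Confirmed.

28


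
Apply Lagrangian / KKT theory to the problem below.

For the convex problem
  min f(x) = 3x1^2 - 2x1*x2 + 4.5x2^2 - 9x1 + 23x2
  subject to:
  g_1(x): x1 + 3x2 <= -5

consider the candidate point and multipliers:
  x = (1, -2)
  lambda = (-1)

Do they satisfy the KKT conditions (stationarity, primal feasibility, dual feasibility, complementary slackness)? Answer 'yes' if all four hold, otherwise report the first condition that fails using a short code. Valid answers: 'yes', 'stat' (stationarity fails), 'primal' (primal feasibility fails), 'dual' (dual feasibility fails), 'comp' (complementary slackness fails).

Gradient of f: grad f(x) = Q x + c = (1, 3)
Constraint values g_i(x) = a_i^T x - b_i:
  g_1((1, -2)) = 0
Stationarity residual: grad f(x) + sum_i lambda_i a_i = (0, 0)
  -> stationarity OK
Primal feasibility (all g_i <= 0): OK
Dual feasibility (all lambda_i >= 0): FAILS
Complementary slackness (lambda_i * g_i(x) = 0 for all i): OK

Verdict: the first failing condition is dual_feasibility -> dual.

dual


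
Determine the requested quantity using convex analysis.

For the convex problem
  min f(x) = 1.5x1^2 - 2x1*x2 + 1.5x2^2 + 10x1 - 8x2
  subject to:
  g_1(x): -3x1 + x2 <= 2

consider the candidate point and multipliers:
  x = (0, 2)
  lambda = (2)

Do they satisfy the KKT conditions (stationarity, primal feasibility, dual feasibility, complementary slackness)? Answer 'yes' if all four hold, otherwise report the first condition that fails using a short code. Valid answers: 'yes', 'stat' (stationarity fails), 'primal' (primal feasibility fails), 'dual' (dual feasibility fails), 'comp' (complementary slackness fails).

Gradient of f: grad f(x) = Q x + c = (6, -2)
Constraint values g_i(x) = a_i^T x - b_i:
  g_1((0, 2)) = 0
Stationarity residual: grad f(x) + sum_i lambda_i a_i = (0, 0)
  -> stationarity OK
Primal feasibility (all g_i <= 0): OK
Dual feasibility (all lambda_i >= 0): OK
Complementary slackness (lambda_i * g_i(x) = 0 for all i): OK

Verdict: yes, KKT holds.

yes


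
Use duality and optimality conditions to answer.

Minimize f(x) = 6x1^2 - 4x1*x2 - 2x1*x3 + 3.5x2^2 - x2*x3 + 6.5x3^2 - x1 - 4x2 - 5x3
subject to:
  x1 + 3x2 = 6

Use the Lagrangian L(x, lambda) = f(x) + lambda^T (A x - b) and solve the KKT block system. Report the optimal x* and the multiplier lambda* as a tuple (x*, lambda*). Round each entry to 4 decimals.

Form the Lagrangian:
  L(x, lambda) = (1/2) x^T Q x + c^T x + lambda^T (A x - b)
Stationarity (grad_x L = 0): Q x + c + A^T lambda = 0.
Primal feasibility: A x = b.

This gives the KKT block system:
  [ Q   A^T ] [ x     ]   [-c ]
  [ A    0  ] [ lambda ] = [ b ]

Solving the linear system:
  x*      = (0.8687, 1.7104, 0.6498)
  lambda* = (-1.2828)
  f(x*)   = -1.6313

x* = (0.8687, 1.7104, 0.6498), lambda* = (-1.2828)


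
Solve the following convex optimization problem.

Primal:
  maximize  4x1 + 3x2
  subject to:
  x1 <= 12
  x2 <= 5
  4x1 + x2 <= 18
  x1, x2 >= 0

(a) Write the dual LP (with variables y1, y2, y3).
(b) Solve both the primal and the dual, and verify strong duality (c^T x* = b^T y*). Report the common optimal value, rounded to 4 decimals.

The standard primal-dual pair for 'max c^T x s.t. A x <= b, x >= 0' is:
  Dual:  min b^T y  s.t.  A^T y >= c,  y >= 0.

So the dual LP is:
  minimize  12y1 + 5y2 + 18y3
  subject to:
    y1 + 4y3 >= 4
    y2 + y3 >= 3
    y1, y2, y3 >= 0

Solving the primal: x* = (3.25, 5).
  primal value c^T x* = 28.
Solving the dual: y* = (0, 2, 1).
  dual value b^T y* = 28.
Strong duality: c^T x* = b^T y*. Confirmed.

28
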